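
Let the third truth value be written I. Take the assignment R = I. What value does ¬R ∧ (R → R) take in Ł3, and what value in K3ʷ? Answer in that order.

I; I

In Ł3: ¬R = ¬I = I
R → R = I → I = true  [min(1, 1−½+½)]
¬R ∧ (R → R) = I ∧ true = I
In K3ʷ: ¬R = ¬I = I
R → R = I → I = I  [any arg is the third value ⇒ result is the third value]
¬R ∧ (R → R) = I ∧ I = I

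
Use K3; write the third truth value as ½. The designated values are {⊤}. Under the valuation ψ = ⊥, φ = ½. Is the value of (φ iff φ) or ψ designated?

No

φ iff φ = ½ iff ½ = ½
(φ iff φ) or ψ = ½ or ⊥ = ½
½ ∉ {⊤}.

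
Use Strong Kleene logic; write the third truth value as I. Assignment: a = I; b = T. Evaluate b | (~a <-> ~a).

~a = ~I = I
~a = ~I = I
~a <-> ~a = I <-> I = I
b | (~a <-> ~a) = T | I = T

T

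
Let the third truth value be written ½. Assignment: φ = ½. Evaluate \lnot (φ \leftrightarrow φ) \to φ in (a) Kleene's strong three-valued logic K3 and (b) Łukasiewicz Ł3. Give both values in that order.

½; 1

In Kleene's strong three-valued logic K3: φ \leftrightarrow φ = ½ \leftrightarrow ½ = ½
\lnot (φ \leftrightarrow φ) = \lnot ½ = ½
\lnot (φ \leftrightarrow φ) \to φ = ½ \to ½ = ½  [\lnot ½ \lor ½]
In Łukasiewicz Ł3: φ \leftrightarrow φ = ½ \leftrightarrow ½ = 1
\lnot (φ \leftrightarrow φ) = \lnot 1 = 0
\lnot (φ \leftrightarrow φ) \to φ = 0 \to ½ = 1
They differ because Kleene's strong three-valued logic K3 and Łukasiewicz Ł3 treat ½ differently under implication.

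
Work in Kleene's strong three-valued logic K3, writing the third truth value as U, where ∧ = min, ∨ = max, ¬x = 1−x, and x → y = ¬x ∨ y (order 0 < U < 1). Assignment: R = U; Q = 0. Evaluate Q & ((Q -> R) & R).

Q -> R = 0 -> U = 1
(Q -> R) & R = 1 & U = U
Q & ((Q -> R) & R) = 0 & U = 0

0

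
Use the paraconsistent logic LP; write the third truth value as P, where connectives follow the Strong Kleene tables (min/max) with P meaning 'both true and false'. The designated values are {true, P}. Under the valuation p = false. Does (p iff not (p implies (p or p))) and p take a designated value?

p or p = false or false = false
p implies (p or p) = false implies false = true
not (p implies (p or p)) = not true = false
p iff not (p implies (p or p)) = false iff false = true
(p iff not (p implies (p or p))) and p = true and false = false
false ∉ {true, P}.

No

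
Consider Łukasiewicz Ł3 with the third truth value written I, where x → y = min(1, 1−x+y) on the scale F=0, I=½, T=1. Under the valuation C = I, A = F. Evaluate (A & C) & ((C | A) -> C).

A & C = F & I = F
C | A = I | F = I
(C | A) -> C = I -> I = T  [min(1, 1−½+½)]
(A & C) & ((C | A) -> C) = F & T = F

F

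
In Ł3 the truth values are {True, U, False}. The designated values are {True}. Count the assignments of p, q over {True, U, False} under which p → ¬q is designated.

6

Of the 9 assignments, 6 give a value in {True}.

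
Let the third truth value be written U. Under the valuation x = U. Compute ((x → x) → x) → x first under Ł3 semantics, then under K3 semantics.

In Ł3: x → x = U → U = 1
(x → x) → x = 1 → U = U
((x → x) → x) → x = U → U = 1
In K3: x → x = U → U = U
(x → x) → x = U → U = U
((x → x) → x) → x = U → U = U
They differ because Ł3 and K3 treat U differently under implication.

1; U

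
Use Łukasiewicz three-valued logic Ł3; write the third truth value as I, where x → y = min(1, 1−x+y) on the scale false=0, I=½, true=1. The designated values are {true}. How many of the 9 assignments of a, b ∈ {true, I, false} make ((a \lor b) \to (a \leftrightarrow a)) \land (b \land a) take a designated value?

Designated under: (a=true, b=true).

1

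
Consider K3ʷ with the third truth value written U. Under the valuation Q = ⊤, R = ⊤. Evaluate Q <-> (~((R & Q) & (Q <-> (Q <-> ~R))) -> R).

R & Q = ⊤ & ⊤ = ⊤
~R = ~⊤ = ⊥
Q <-> ~R = ⊤ <-> ⊥ = ⊥
Q <-> (Q <-> ~R) = ⊤ <-> ⊥ = ⊥
(R & Q) & (Q <-> (Q <-> ~R)) = ⊤ & ⊥ = ⊥
~((R & Q) & (Q <-> (Q <-> ~R))) = ~⊥ = ⊤
~((R & Q) & (Q <-> (Q <-> ~R))) -> R = ⊤ -> ⊤ = ⊤
Q <-> (~((R & Q) & (Q <-> (Q <-> ~R))) -> R) = ⊤ <-> ⊤ = ⊤

⊤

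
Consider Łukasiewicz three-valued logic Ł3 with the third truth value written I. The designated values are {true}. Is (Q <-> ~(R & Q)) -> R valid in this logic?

No

Countermodel: Q=true, R=false gives false, which is not designated.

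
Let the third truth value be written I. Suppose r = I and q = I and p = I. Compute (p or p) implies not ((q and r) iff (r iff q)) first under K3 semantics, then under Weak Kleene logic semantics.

In K3: p or p = I or I = I
q and r = I and I = I
r iff q = I iff I = I
(q and r) iff (r iff q) = I iff I = I
not ((q and r) iff (r iff q)) = not I = I
(p or p) implies not ((q and r) iff (r iff q)) = I implies I = I
In Weak Kleene logic: p or p = I or I = I
q and r = I and I = I
r iff q = I iff I = I
(q and r) iff (r iff q) = I iff I = I
not ((q and r) iff (r iff q)) = not I = I
(p or p) implies not ((q and r) iff (r iff q)) = I implies I = I  [any arg is the third value ⇒ result is the third value]

I; I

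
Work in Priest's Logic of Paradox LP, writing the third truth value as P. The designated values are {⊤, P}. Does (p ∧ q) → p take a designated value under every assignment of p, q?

Yes

Every assignment of p, q over {⊤, P, ⊥} gives a value in {⊤, P}.
In particular, with p=P, q=P: (p ∧ q) → p = P.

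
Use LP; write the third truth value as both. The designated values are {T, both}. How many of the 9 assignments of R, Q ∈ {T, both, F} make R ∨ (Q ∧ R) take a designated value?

Of the 9 assignments, 6 give a value in {T, both}.

6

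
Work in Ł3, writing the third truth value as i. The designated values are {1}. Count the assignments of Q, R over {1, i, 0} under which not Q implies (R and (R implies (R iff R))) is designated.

6

Of the 9 assignments, 6 give a value in {1}.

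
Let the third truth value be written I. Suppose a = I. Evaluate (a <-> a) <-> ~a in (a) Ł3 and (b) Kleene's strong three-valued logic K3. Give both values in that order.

I; I

In Ł3: a <-> a = I <-> I = ⊤  [1 − |½−½|]
~a = ~I = I
(a <-> a) <-> ~a = ⊤ <-> I = I
In Kleene's strong three-valued logic K3: a <-> a = I <-> I = I
~a = ~I = I
(a <-> a) <-> ~a = I <-> I = I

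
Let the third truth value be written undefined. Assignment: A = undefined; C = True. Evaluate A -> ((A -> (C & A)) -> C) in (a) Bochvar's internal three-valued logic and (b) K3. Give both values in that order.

undefined; True

In Bochvar's internal three-valued logic: C & A = True & undefined = undefined
A -> (C & A) = undefined -> undefined = undefined  [any arg is the third value ⇒ result is the third value]
(A -> (C & A)) -> C = undefined -> True = undefined
A -> ((A -> (C & A)) -> C) = undefined -> undefined = undefined
In K3: C & A = True & undefined = undefined
A -> (C & A) = undefined -> undefined = undefined  [~undefined | undefined]
(A -> (C & A)) -> C = undefined -> True = True
A -> ((A -> (C & A)) -> C) = undefined -> True = True
They differ because Bochvar's internal three-valued logic and K3 treat undefined differently under the binary connectives.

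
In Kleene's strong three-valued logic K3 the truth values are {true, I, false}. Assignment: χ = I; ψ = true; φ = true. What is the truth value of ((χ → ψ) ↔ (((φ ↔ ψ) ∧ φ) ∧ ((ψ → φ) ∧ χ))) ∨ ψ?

χ → ψ = I → true = true  [¬I ∨ true]
φ ↔ ψ = true ↔ true = true
(φ ↔ ψ) ∧ φ = true ∧ true = true
ψ → φ = true → true = true
(ψ → φ) ∧ χ = true ∧ I = I
((φ ↔ ψ) ∧ φ) ∧ ((ψ → φ) ∧ χ) = true ∧ I = I
(χ → ψ) ↔ (((φ ↔ ψ) ∧ φ) ∧ ((ψ → φ) ∧ χ)) = true ↔ I = I
((χ → ψ) ↔ (((φ ↔ ψ) ∧ φ) ∧ ((ψ → φ) ∧ χ))) ∨ ψ = I ∨ true = true

true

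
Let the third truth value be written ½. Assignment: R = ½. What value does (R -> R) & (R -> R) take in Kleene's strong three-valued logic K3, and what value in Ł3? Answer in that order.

½; true

In Kleene's strong three-valued logic K3: R -> R = ½ -> ½ = ½
R -> R = ½ -> ½ = ½
(R -> R) & (R -> R) = ½ & ½ = ½
In Ł3: R -> R = ½ -> ½ = true
R -> R = ½ -> ½ = true
(R -> R) & (R -> R) = true & true = true
They differ because Kleene's strong three-valued logic K3 and Ł3 treat ½ differently under implication.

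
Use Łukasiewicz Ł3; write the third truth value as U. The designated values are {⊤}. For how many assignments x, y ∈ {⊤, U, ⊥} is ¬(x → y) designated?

Designated under: (x=⊤, y=⊥).

1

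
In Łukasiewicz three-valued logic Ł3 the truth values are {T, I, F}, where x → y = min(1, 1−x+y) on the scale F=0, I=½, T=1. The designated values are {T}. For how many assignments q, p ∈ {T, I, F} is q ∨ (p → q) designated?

6

Of the 9 assignments, 6 give a value in {T}.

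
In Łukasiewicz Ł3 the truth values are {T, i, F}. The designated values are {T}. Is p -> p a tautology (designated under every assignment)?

Every assignment of p over {T, i, F} gives a value in {T}.
In particular, with p=i: p -> p = T.

Yes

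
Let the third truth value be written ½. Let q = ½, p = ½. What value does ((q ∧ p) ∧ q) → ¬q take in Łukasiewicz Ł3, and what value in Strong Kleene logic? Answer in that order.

In Łukasiewicz Ł3: q ∧ p = ½ ∧ ½ = ½
(q ∧ p) ∧ q = ½ ∧ ½ = ½
¬q = ¬½ = ½
((q ∧ p) ∧ q) → ¬q = ½ → ½ = 1  [min(1, 1−½+½)]
In Strong Kleene logic: q ∧ p = ½ ∧ ½ = ½
(q ∧ p) ∧ q = ½ ∧ ½ = ½
¬q = ¬½ = ½
((q ∧ p) ∧ q) → ¬q = ½ → ½ = ½
They differ because Łukasiewicz Ł3 and Strong Kleene logic treat ½ differently under implication.

1; ½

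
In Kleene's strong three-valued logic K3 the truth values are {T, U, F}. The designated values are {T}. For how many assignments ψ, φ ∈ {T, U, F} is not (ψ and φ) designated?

5

Of the 9 assignments, 5 give a value in {T}.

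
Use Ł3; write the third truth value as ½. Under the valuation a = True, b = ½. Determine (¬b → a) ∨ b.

True

¬b = ¬½ = ½
¬b → a = ½ → True = True  [min(1, 1−½+1)]
(¬b → a) ∨ b = True ∨ ½ = True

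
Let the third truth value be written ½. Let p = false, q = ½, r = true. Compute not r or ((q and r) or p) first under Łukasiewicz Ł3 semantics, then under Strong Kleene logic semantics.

In Łukasiewicz Ł3: not r = not true = false
q and r = ½ and true = ½
(q and r) or p = ½ or false = ½
not r or ((q and r) or p) = false or ½ = ½
In Strong Kleene logic: not r = not true = false
q and r = ½ and true = ½
(q and r) or p = ½ or false = ½
not r or ((q and r) or p) = false or ½ = ½

½; ½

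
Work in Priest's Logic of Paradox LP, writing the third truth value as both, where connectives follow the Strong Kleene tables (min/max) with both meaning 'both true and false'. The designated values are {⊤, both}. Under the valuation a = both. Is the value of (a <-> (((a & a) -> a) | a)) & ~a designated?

Yes

a & a = both & both = both
(a & a) -> a = both -> both = both  [~both | both]
((a & a) -> a) | a = both | both = both
a <-> (((a & a) -> a) | a) = both <-> both = both
~a = ~both = both
(a <-> (((a & a) -> a) | a)) & ~a = both & both = both
both ∈ {⊤, both}.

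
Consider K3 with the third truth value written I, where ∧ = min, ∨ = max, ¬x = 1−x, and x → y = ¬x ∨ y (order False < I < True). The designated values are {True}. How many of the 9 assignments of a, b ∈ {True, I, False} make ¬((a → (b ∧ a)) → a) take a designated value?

Designated under: (a=False, b=True); (a=False, b=I); (a=False, b=False).

3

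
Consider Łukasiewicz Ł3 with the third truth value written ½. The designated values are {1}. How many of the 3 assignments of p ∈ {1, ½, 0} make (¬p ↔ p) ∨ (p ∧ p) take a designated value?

p=1: 1 ✓
p=½: 1 ✓
p=0: 0 ·

2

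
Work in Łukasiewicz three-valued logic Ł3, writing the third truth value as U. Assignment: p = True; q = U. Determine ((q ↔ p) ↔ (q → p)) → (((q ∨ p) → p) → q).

True

q ↔ p = U ↔ True = U
q → p = U → True = True
(q ↔ p) ↔ (q → p) = U ↔ True = U
q ∨ p = U ∨ True = True
(q ∨ p) → p = True → True = True
((q ∨ p) → p) → q = True → U = U
((q ↔ p) ↔ (q → p)) → (((q ∨ p) → p) → q) = U → U = True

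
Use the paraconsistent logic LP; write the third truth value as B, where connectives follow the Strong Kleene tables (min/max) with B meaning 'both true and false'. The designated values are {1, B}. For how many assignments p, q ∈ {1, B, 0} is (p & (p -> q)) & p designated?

5

Of the 9 assignments, 5 give a value in {1, B}.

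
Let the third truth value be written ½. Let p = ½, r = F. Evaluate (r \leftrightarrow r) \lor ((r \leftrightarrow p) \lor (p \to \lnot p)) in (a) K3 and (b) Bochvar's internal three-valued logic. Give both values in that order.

T; ½

In K3: r \leftrightarrow r = F \leftrightarrow F = T
r \leftrightarrow p = F \leftrightarrow ½ = ½
\lnot p = \lnot ½ = ½
p \to \lnot p = ½ \to ½ = ½
(r \leftrightarrow p) \lor (p \to \lnot p) = ½ \lor ½ = ½
(r \leftrightarrow r) \lor ((r \leftrightarrow p) \lor (p \to \lnot p)) = T \lor ½ = T
In Bochvar's internal three-valued logic: r \leftrightarrow r = F \leftrightarrow F = T
r \leftrightarrow p = F \leftrightarrow ½ = ½
\lnot p = \lnot ½ = ½
p \to \lnot p = ½ \to ½ = ½  [any arg is the third value ⇒ result is the third value]
(r \leftrightarrow p) \lor (p \to \lnot p) = ½ \lor ½ = ½
(r \leftrightarrow r) \lor ((r \leftrightarrow p) \lor (p \to \lnot p)) = T \lor ½ = ½
They differ because K3 and Bochvar's internal three-valued logic treat ½ differently under the binary connectives.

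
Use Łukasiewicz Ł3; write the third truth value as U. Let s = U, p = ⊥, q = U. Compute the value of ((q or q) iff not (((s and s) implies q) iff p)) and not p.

U

q or q = U or U = U
s and s = U and U = U
(s and s) implies q = U implies U = ⊤
((s and s) implies q) iff p = ⊤ iff ⊥ = ⊥
not (((s and s) implies q) iff p) = not ⊥ = ⊤
(q or q) iff not (((s and s) implies q) iff p) = U iff ⊤ = U
not p = not ⊥ = ⊤
((q or q) iff not (((s and s) implies q) iff p)) and not p = U and ⊤ = U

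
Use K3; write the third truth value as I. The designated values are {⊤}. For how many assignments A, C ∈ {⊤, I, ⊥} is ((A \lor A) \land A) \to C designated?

5

Of the 9 assignments, 5 give a value in {⊤}.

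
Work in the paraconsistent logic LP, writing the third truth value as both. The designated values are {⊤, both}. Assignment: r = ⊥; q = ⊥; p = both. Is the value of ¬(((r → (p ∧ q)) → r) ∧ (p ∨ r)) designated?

p ∧ q = both ∧ ⊥ = ⊥
r → (p ∧ q) = ⊥ → ⊥ = ⊤
(r → (p ∧ q)) → r = ⊤ → ⊥ = ⊥
p ∨ r = both ∨ ⊥ = both
((r → (p ∧ q)) → r) ∧ (p ∨ r) = ⊥ ∧ both = ⊥
¬(((r → (p ∧ q)) → r) ∧ (p ∨ r)) = ¬⊥ = ⊤
⊤ ∈ {⊤, both}.

Yes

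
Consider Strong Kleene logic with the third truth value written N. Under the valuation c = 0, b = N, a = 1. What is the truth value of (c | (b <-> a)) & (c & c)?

b <-> a = N <-> 1 = N
c | (b <-> a) = 0 | N = N
c & c = 0 & 0 = 0
(c | (b <-> a)) & (c & c) = N & 0 = 0

0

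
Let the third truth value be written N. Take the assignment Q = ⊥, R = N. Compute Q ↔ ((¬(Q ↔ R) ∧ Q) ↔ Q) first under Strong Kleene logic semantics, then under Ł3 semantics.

⊥; ⊥

In Strong Kleene logic: Q ↔ R = ⊥ ↔ N = N
¬(Q ↔ R) = ¬N = N
¬(Q ↔ R) ∧ Q = N ∧ ⊥ = ⊥
(¬(Q ↔ R) ∧ Q) ↔ Q = ⊥ ↔ ⊥ = ⊤
Q ↔ ((¬(Q ↔ R) ∧ Q) ↔ Q) = ⊥ ↔ ⊤ = ⊥
In Ł3: Q ↔ R = ⊥ ↔ N = N  [1 − |0−½|]
¬(Q ↔ R) = ¬N = N
¬(Q ↔ R) ∧ Q = N ∧ ⊥ = ⊥
(¬(Q ↔ R) ∧ Q) ↔ Q = ⊥ ↔ ⊥ = ⊤
Q ↔ ((¬(Q ↔ R) ∧ Q) ↔ Q) = ⊥ ↔ ⊤ = ⊥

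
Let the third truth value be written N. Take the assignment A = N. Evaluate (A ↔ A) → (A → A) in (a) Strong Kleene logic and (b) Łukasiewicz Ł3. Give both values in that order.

In Strong Kleene logic: A ↔ A = N ↔ N = N
A → A = N → N = N  [¬N ∨ N]
(A ↔ A) → (A → A) = N → N = N
In Łukasiewicz Ł3: A ↔ A = N ↔ N = T
A → A = N → N = T
(A ↔ A) → (A → A) = T → T = T
They differ because Strong Kleene logic and Łukasiewicz Ł3 treat N differently under implication.

N; T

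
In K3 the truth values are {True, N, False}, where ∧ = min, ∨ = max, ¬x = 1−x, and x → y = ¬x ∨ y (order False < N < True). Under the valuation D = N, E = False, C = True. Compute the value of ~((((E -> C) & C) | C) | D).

E -> C = False -> True = True
(E -> C) & C = True & True = True
((E -> C) & C) | C = True | True = True
(((E -> C) & C) | C) | D = True | N = True
~((((E -> C) & C) | C) | D) = ~True = False

False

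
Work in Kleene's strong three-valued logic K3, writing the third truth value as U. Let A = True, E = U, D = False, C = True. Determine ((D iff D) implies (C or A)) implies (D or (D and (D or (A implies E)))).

False

D iff D = False iff False = True
C or A = True or True = True
(D iff D) implies (C or A) = True implies True = True
A implies E = True implies U = U  [not True or U]
D or (A implies E) = False or U = U
D and (D or (A implies E)) = False and U = False
D or (D and (D or (A implies E))) = False or False = False
((D iff D) implies (C or A)) implies (D or (D and (D or (A implies E)))) = True implies False = False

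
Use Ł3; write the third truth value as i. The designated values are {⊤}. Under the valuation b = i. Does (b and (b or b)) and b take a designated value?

b or b = i or i = i
b and (b or b) = i and i = i
(b and (b or b)) and b = i and i = i
i ∉ {⊤}.

No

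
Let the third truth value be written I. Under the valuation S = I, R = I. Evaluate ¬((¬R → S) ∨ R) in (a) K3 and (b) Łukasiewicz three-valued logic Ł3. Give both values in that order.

In K3: ¬R = ¬I = I
¬R → S = I → I = I  [¬I ∨ I]
(¬R → S) ∨ R = I ∨ I = I
¬((¬R → S) ∨ R) = ¬I = I
In Łukasiewicz three-valued logic Ł3: ¬R = ¬I = I
¬R → S = I → I = T  [min(1, 1−½+½)]
(¬R → S) ∨ R = T ∨ I = T
¬((¬R → S) ∨ R) = ¬T = F
They differ because K3 and Łukasiewicz three-valued logic Ł3 treat I differently under implication.

I; F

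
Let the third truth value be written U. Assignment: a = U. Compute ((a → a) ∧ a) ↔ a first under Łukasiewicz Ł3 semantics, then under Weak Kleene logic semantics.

In Łukasiewicz Ł3: a → a = U → U = ⊤
(a → a) ∧ a = ⊤ ∧ U = U
((a → a) ∧ a) ↔ a = U ↔ U = ⊤
In Weak Kleene logic: a → a = U → U = U  [any arg is the third value ⇒ result is the third value]
(a → a) ∧ a = U ∧ U = U
((a → a) ∧ a) ↔ a = U ↔ U = U
They differ because Łukasiewicz Ł3 and Weak Kleene logic treat U differently under the binary connectives.

⊤; U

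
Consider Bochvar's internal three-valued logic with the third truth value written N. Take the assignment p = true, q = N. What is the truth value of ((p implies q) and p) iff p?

N

p implies q = true implies N = N  [any arg is the third value ⇒ result is the third value]
(p implies q) and p = N and true = N
((p implies q) and p) iff p = N iff true = N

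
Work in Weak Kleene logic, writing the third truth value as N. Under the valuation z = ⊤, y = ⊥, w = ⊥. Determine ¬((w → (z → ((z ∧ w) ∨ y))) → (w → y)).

z ∧ w = ⊤ ∧ ⊥ = ⊥
(z ∧ w) ∨ y = ⊥ ∨ ⊥ = ⊥
z → ((z ∧ w) ∨ y) = ⊤ → ⊥ = ⊥
w → (z → ((z ∧ w) ∨ y)) = ⊥ → ⊥ = ⊤
w → y = ⊥ → ⊥ = ⊤
(w → (z → ((z ∧ w) ∨ y))) → (w → y) = ⊤ → ⊤ = ⊤
¬((w → (z → ((z ∧ w) ∨ y))) → (w → y)) = ¬⊤ = ⊥

⊥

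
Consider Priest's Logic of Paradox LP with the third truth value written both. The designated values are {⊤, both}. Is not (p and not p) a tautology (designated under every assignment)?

Every assignment of p over {⊤, both, ⊥} gives a value in {⊤, both}.
In particular, with p=both: not (p and not p) = both.

Yes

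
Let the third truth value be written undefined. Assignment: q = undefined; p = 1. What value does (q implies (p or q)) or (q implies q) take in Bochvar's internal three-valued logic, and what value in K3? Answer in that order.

In Bochvar's internal three-valued logic: p or q = 1 or undefined = undefined
q implies (p or q) = undefined implies undefined = undefined  [any arg is the third value ⇒ result is the third value]
q implies q = undefined implies undefined = undefined
(q implies (p or q)) or (q implies q) = undefined or undefined = undefined
In K3: p or q = 1 or undefined = 1
q implies (p or q) = undefined implies 1 = 1  [not undefined or 1]
q implies q = undefined implies undefined = undefined
(q implies (p or q)) or (q implies q) = 1 or undefined = 1
They differ because Bochvar's internal three-valued logic and K3 treat undefined differently under the binary connectives.

undefined; 1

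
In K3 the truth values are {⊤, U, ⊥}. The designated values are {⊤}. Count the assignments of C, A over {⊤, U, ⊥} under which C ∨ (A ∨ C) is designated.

5

Of the 9 assignments, 5 give a value in {⊤}.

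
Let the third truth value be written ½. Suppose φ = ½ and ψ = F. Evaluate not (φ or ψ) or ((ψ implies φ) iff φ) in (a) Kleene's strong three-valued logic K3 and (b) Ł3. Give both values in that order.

½; ½

In Kleene's strong three-valued logic K3: φ or ψ = ½ or F = ½
not (φ or ψ) = not ½ = ½
ψ implies φ = F implies ½ = T
(ψ implies φ) iff φ = T iff ½ = ½
not (φ or ψ) or ((ψ implies φ) iff φ) = ½ or ½ = ½
In Ł3: φ or ψ = ½ or F = ½
not (φ or ψ) = not ½ = ½
ψ implies φ = F implies ½ = T  [min(1, 1−0+½)]
(ψ implies φ) iff φ = T iff ½ = ½
not (φ or ψ) or ((ψ implies φ) iff φ) = ½ or ½ = ½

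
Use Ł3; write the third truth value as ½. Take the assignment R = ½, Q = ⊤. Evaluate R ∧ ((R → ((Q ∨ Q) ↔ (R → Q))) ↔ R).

Q ∨ Q = ⊤ ∨ ⊤ = ⊤
R → Q = ½ → ⊤ = ⊤  [min(1, 1−½+1)]
(Q ∨ Q) ↔ (R → Q) = ⊤ ↔ ⊤ = ⊤
R → ((Q ∨ Q) ↔ (R → Q)) = ½ → ⊤ = ⊤
(R → ((Q ∨ Q) ↔ (R → Q))) ↔ R = ⊤ ↔ ½ = ½
R ∧ ((R → ((Q ∨ Q) ↔ (R → Q))) ↔ R) = ½ ∧ ½ = ½

½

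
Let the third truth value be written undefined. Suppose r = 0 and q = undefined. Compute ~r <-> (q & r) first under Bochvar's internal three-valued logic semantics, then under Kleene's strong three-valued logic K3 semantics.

undefined; 0

In Bochvar's internal three-valued logic: ~r = ~0 = 1
q & r = undefined & 0 = undefined
~r <-> (q & r) = 1 <-> undefined = undefined
In Kleene's strong three-valued logic K3: ~r = ~0 = 1
q & r = undefined & 0 = 0
~r <-> (q & r) = 1 <-> 0 = 0
They differ because Bochvar's internal three-valued logic and Kleene's strong three-valued logic K3 treat undefined differently under the binary connectives.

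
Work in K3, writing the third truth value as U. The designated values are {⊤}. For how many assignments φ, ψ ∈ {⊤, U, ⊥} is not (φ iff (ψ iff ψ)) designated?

2

Designated under: (φ=⊥, ψ=⊤); (φ=⊥, ψ=⊥).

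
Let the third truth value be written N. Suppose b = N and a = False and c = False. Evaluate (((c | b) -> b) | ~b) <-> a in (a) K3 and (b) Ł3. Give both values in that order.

N; False

In K3: c | b = False | N = N
(c | b) -> b = N -> N = N
~b = ~N = N
((c | b) -> b) | ~b = N | N = N
(((c | b) -> b) | ~b) <-> a = N <-> False = N
In Ł3: c | b = False | N = N
(c | b) -> b = N -> N = True  [min(1, 1−½+½)]
~b = ~N = N
((c | b) -> b) | ~b = True | N = True
(((c | b) -> b) | ~b) <-> a = True <-> False = False
They differ because K3 and Ł3 treat N differently under implication.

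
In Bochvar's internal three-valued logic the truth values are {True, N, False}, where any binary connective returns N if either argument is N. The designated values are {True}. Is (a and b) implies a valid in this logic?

No

Countermodel: a=True, b=N gives N, which is not designated.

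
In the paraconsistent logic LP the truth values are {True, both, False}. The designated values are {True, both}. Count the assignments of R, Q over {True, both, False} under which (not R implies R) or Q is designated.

8

Of the 9 assignments, 8 give a value in {True, both}.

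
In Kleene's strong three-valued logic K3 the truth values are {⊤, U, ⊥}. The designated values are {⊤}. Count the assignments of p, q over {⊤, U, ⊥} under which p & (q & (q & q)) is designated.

Designated under: (p=⊤, q=⊤).

1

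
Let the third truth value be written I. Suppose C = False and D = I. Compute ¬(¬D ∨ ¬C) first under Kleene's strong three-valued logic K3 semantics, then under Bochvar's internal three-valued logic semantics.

In Kleene's strong three-valued logic K3: ¬D = ¬I = I
¬C = ¬False = True
¬D ∨ ¬C = I ∨ True = True
¬(¬D ∨ ¬C) = ¬True = False
In Bochvar's internal three-valued logic: ¬D = ¬I = I
¬C = ¬False = True
¬D ∨ ¬C = I ∨ True = I
¬(¬D ∨ ¬C) = ¬I = I
They differ because Kleene's strong three-valued logic K3 and Bochvar's internal three-valued logic treat I differently under the binary connectives.

False; I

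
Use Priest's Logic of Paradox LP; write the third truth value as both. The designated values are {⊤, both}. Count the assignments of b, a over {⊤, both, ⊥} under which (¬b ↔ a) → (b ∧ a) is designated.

Of the 9 assignments, 7 give a value in {⊤, both}.

7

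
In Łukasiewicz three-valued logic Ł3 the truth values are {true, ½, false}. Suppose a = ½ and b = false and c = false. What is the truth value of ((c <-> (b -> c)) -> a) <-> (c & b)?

b -> c = false -> false = true
c <-> (b -> c) = false <-> true = false
(c <-> (b -> c)) -> a = false -> ½ = true  [min(1, 1−0+½)]
c & b = false & false = false
((c <-> (b -> c)) -> a) <-> (c & b) = true <-> false = false

false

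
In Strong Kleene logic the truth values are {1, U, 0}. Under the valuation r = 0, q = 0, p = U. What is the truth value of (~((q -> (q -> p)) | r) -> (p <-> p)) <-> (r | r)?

q -> p = 0 -> U = 1  [~0 | U]
q -> (q -> p) = 0 -> 1 = 1
(q -> (q -> p)) | r = 1 | 0 = 1
~((q -> (q -> p)) | r) = ~1 = 0
p <-> p = U <-> U = U
~((q -> (q -> p)) | r) -> (p <-> p) = 0 -> U = 1
r | r = 0 | 0 = 0
(~((q -> (q -> p)) | r) -> (p <-> p)) <-> (r | r) = 1 <-> 0 = 0

0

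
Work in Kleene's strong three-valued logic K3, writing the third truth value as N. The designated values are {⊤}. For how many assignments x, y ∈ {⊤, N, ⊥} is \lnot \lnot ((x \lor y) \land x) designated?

3

Designated under: (x=⊤, y=⊤); (x=⊤, y=N); (x=⊤, y=⊥).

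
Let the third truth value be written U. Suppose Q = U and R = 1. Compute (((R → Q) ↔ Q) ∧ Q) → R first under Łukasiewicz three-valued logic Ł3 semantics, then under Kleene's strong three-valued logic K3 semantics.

In Łukasiewicz three-valued logic Ł3: R → Q = 1 → U = U
(R → Q) ↔ Q = U ↔ U = 1
((R → Q) ↔ Q) ∧ Q = 1 ∧ U = U
(((R → Q) ↔ Q) ∧ Q) → R = U → 1 = 1
In Kleene's strong three-valued logic K3: R → Q = 1 → U = U  [¬1 ∨ U]
(R → Q) ↔ Q = U ↔ U = U
((R → Q) ↔ Q) ∧ Q = U ∧ U = U
(((R → Q) ↔ Q) ∧ Q) → R = U → 1 = 1

1; 1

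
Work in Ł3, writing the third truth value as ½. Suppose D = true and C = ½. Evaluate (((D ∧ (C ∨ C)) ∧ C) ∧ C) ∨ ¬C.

C ∨ C = ½ ∨ ½ = ½
D ∧ (C ∨ C) = true ∧ ½ = ½
(D ∧ (C ∨ C)) ∧ C = ½ ∧ ½ = ½
((D ∧ (C ∨ C)) ∧ C) ∧ C = ½ ∧ ½ = ½
¬C = ¬½ = ½
(((D ∧ (C ∨ C)) ∧ C) ∧ C) ∨ ¬C = ½ ∨ ½ = ½

½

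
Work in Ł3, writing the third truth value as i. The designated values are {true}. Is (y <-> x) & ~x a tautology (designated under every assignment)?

Countermodel: y=true, x=true gives false, which is not designated.

No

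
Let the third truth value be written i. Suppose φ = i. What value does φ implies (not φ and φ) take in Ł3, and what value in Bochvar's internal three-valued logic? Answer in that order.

In Ł3: not φ = not i = i
not φ and φ = i and i = i
φ implies (not φ and φ) = i implies i = 1  [min(1, 1−½+½)]
In Bochvar's internal three-valued logic: not φ = not i = i
not φ and φ = i and i = i
φ implies (not φ and φ) = i implies i = i  [any arg is the third value ⇒ result is the third value]
They differ because Ł3 and Bochvar's internal three-valued logic treat i differently under the binary connectives.

1; i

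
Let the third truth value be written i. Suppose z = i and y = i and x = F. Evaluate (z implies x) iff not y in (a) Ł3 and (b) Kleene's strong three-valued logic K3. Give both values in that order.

T; i

In Ł3: z implies x = i implies F = i  [min(1, 1−½+0)]
not y = not i = i
(z implies x) iff not y = i iff i = T
In Kleene's strong three-valued logic K3: z implies x = i implies F = i  [not i or F]
not y = not i = i
(z implies x) iff not y = i iff i = i
They differ because Ł3 and Kleene's strong three-valued logic K3 treat i differently under implication.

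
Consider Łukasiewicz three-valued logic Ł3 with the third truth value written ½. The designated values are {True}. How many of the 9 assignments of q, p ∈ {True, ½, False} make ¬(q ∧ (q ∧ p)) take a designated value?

5

Of the 9 assignments, 5 give a value in {True}.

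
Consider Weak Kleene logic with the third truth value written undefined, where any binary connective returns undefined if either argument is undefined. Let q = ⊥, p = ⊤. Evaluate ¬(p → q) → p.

p → q = ⊤ → ⊥ = ⊥
¬(p → q) = ¬⊥ = ⊤
¬(p → q) → p = ⊤ → ⊤ = ⊤

⊤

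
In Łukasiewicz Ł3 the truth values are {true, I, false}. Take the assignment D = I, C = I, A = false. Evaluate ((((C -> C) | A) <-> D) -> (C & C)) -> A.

C -> C = I -> I = true  [min(1, 1−½+½)]
(C -> C) | A = true | false = true
((C -> C) | A) <-> D = true <-> I = I
C & C = I & I = I
(((C -> C) | A) <-> D) -> (C & C) = I -> I = true
((((C -> C) | A) <-> D) -> (C & C)) -> A = true -> false = false

false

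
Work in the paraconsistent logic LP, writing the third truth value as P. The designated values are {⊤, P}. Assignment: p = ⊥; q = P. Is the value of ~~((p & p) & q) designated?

No

p & p = ⊥ & ⊥ = ⊥
(p & p) & q = ⊥ & P = ⊥
~((p & p) & q) = ~⊥ = ⊤
~~((p & p) & q) = ~⊤ = ⊥
⊥ ∉ {⊤, P}.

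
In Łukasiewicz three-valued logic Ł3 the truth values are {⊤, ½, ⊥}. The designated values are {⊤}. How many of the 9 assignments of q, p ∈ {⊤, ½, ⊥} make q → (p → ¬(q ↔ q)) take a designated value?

6

Of the 9 assignments, 6 give a value in {⊤}.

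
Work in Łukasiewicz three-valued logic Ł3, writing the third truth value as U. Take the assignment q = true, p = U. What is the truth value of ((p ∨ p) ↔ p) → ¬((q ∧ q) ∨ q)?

false

p ∨ p = U ∨ U = U
(p ∨ p) ↔ p = U ↔ U = true  [1 − |½−½|]
q ∧ q = true ∧ true = true
(q ∧ q) ∨ q = true ∨ true = true
¬((q ∧ q) ∨ q) = ¬true = false
((p ∨ p) ↔ p) → ¬((q ∧ q) ∨ q) = true → false = false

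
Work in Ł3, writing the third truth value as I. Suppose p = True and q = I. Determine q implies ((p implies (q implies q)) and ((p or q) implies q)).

q implies q = I implies I = True  [min(1, 1−½+½)]
p implies (q implies q) = True implies True = True
p or q = True or I = True
(p or q) implies q = True implies I = I
(p implies (q implies q)) and ((p or q) implies q) = True and I = I
q implies ((p implies (q implies q)) and ((p or q) implies q)) = I implies I = True

True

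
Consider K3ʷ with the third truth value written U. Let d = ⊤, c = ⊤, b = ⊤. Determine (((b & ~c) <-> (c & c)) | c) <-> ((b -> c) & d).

~c = ~⊤ = ⊥
b & ~c = ⊤ & ⊥ = ⊥
c & c = ⊤ & ⊤ = ⊤
(b & ~c) <-> (c & c) = ⊥ <-> ⊤ = ⊥
((b & ~c) <-> (c & c)) | c = ⊥ | ⊤ = ⊤
b -> c = ⊤ -> ⊤ = ⊤
(b -> c) & d = ⊤ & ⊤ = ⊤
(((b & ~c) <-> (c & c)) | c) <-> ((b -> c) & d) = ⊤ <-> ⊤ = ⊤

⊤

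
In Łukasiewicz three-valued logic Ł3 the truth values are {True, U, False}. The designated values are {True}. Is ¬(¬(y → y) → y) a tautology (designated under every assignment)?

No

Countermodel: y=True gives False, which is not designated.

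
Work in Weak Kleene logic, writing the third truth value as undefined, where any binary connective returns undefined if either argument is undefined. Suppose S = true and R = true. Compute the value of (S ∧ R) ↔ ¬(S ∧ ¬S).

true

S ∧ R = true ∧ true = true
¬S = ¬true = false
S ∧ ¬S = true ∧ false = false
¬(S ∧ ¬S) = ¬false = true
(S ∧ R) ↔ ¬(S ∧ ¬S) = true ↔ true = true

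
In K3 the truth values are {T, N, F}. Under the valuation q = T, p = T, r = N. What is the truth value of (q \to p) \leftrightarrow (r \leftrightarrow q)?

N

q \to p = T \to T = T
r \leftrightarrow q = N \leftrightarrow T = N
(q \to p) \leftrightarrow (r \leftrightarrow q) = T \leftrightarrow N = N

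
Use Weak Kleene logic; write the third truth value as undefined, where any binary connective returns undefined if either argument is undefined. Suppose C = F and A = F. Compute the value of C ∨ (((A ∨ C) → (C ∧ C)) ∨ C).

T

A ∨ C = F ∨ F = F
C ∧ C = F ∧ F = F
(A ∨ C) → (C ∧ C) = F → F = T
((A ∨ C) → (C ∧ C)) ∨ C = T ∨ F = T
C ∨ (((A ∨ C) → (C ∧ C)) ∨ C) = F ∨ T = T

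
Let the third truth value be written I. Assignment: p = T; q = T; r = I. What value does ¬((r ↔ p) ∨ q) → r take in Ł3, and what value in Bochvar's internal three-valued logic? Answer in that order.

In Ł3: r ↔ p = I ↔ T = I  [1 − |½−1|]
(r ↔ p) ∨ q = I ∨ T = T
¬((r ↔ p) ∨ q) = ¬T = F
¬((r ↔ p) ∨ q) → r = F → I = T
In Bochvar's internal three-valued logic: r ↔ p = I ↔ T = I
(r ↔ p) ∨ q = I ∨ T = I
¬((r ↔ p) ∨ q) = ¬I = I
¬((r ↔ p) ∨ q) → r = I → I = I  [any arg is the third value ⇒ result is the third value]
They differ because Ł3 and Bochvar's internal three-valued logic treat I differently under the binary connectives.

T; I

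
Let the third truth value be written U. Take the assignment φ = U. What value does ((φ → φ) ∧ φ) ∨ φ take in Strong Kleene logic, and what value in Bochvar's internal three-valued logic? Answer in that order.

In Strong Kleene logic: φ → φ = U → U = U  [¬U ∨ U]
(φ → φ) ∧ φ = U ∧ U = U
((φ → φ) ∧ φ) ∨ φ = U ∨ U = U
In Bochvar's internal three-valued logic: φ → φ = U → U = U  [any arg is the third value ⇒ result is the third value]
(φ → φ) ∧ φ = U ∧ U = U
((φ → φ) ∧ φ) ∨ φ = U ∨ U = U

U; U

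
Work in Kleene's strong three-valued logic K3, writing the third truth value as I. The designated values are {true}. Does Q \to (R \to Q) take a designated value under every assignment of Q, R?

No

Countermodel: Q=I, R=true gives I, which is not designated.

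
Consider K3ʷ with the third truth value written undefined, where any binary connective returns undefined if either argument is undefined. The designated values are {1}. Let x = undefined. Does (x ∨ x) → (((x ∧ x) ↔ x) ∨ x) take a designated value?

No

x ∨ x = undefined ∨ undefined = undefined
x ∧ x = undefined ∧ undefined = undefined
(x ∧ x) ↔ x = undefined ↔ undefined = undefined
((x ∧ x) ↔ x) ∨ x = undefined ∨ undefined = undefined
(x ∨ x) → (((x ∧ x) ↔ x) ∨ x) = undefined → undefined = undefined
undefined ∉ {1}.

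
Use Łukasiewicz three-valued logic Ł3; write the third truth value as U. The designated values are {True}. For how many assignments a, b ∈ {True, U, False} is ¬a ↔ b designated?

Designated under: (a=True, b=False); (a=U, b=U); (a=False, b=True).

3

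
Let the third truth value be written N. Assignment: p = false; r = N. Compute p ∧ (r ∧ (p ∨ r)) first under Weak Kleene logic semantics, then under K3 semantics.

In Weak Kleene logic: p ∨ r = false ∨ N = N
r ∧ (p ∨ r) = N ∧ N = N
p ∧ (r ∧ (p ∨ r)) = false ∧ N = N
In K3: p ∨ r = false ∨ N = N
r ∧ (p ∨ r) = N ∧ N = N
p ∧ (r ∧ (p ∨ r)) = false ∧ N = false
They differ because Weak Kleene logic and K3 treat N differently under the binary connectives.

N; false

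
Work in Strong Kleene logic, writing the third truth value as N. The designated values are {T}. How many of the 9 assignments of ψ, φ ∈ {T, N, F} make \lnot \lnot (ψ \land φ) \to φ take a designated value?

7

Of the 9 assignments, 7 give a value in {T}.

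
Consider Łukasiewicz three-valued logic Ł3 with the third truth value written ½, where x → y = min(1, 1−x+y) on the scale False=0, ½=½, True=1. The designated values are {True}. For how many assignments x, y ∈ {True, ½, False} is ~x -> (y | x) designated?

7

Of the 9 assignments, 7 give a value in {True}.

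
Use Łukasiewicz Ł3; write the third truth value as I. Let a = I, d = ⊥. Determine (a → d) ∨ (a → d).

I

a → d = I → ⊥ = I  [min(1, 1−½+0)]
a → d = I → ⊥ = I
(a → d) ∨ (a → d) = I ∨ I = I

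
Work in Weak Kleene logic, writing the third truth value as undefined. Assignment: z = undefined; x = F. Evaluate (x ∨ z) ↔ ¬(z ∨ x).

x ∨ z = F ∨ undefined = undefined
z ∨ x = undefined ∨ F = undefined
¬(z ∨ x) = ¬undefined = undefined
(x ∨ z) ↔ ¬(z ∨ x) = undefined ↔ undefined = undefined

undefined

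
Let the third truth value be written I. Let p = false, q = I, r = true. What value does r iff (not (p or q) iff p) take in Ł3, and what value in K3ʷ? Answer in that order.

I; I

In Ł3: p or q = false or I = I
not (p or q) = not I = I
not (p or q) iff p = I iff false = I  [1 − |½−0|]
r iff (not (p or q) iff p) = true iff I = I
In K3ʷ: p or q = false or I = I
not (p or q) = not I = I
not (p or q) iff p = I iff false = I
r iff (not (p or q) iff p) = true iff I = I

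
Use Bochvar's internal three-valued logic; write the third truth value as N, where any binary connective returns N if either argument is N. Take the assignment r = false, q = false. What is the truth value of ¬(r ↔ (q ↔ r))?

q ↔ r = false ↔ false = true
r ↔ (q ↔ r) = false ↔ true = false
¬(r ↔ (q ↔ r)) = ¬false = true

true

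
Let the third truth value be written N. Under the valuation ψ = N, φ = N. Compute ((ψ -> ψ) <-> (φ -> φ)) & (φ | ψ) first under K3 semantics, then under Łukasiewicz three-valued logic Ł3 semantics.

In K3: ψ -> ψ = N -> N = N  [~N | N]
φ -> φ = N -> N = N
(ψ -> ψ) <-> (φ -> φ) = N <-> N = N
φ | ψ = N | N = N
((ψ -> ψ) <-> (φ -> φ)) & (φ | ψ) = N & N = N
In Łukasiewicz three-valued logic Ł3: ψ -> ψ = N -> N = true  [min(1, 1−½+½)]
φ -> φ = N -> N = true
(ψ -> ψ) <-> (φ -> φ) = true <-> true = true
φ | ψ = N | N = N
((ψ -> ψ) <-> (φ -> φ)) & (φ | ψ) = true & N = N

N; N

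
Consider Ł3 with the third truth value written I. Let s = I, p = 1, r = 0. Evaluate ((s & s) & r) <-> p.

s & s = I & I = I
(s & s) & r = I & 0 = 0
((s & s) & r) <-> p = 0 <-> 1 = 0

0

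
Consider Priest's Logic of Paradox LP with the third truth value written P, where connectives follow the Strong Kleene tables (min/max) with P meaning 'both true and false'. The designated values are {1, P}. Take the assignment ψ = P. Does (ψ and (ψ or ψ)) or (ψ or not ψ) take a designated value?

Yes

ψ or ψ = P or P = P
ψ and (ψ or ψ) = P and P = P
not ψ = not P = P
ψ or not ψ = P or P = P
(ψ and (ψ or ψ)) or (ψ or not ψ) = P or P = P
P ∈ {1, P}.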